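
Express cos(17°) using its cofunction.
cos(17°) = sin(90° - 17°) = sin(73°)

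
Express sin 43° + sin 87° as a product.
sin 43° + sin 87° = 2 sin(65°) cos(-22°)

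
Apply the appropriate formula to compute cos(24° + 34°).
cos(24° + 34°) = cos 24° cos 34° - sin 24° sin 34° = 0.5299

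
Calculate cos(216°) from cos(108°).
cos(216°) = cos²108° - sin²108° = -0.809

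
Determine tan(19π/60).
tan(19π/60) = 1.54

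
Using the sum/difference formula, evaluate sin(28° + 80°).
sin(28° + 80°) = sin 28° cos 80° + cos 28° sin 80° = 0.9511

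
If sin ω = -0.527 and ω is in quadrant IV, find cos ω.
cos ω = 0.8499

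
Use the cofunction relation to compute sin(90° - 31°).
sin(90° - 31°) = cos(31°) = 0.8572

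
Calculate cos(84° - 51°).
cos(84° - 51°) = cos 84° cos 51° + sin 84° sin 51° = 0.8387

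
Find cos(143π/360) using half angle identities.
cos(143π/360) = √((1 + cos 143π/180)/2) = 0.3173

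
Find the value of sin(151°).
sin(151°) = 0.4848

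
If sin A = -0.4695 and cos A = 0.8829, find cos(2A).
cos(2A) = cos²A - sin²A = 0.5591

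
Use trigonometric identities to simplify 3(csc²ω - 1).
3(csc²ω - 1) = 3(cot²ω) (using Pythagorean identity)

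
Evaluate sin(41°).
sin(41°) = 0.6561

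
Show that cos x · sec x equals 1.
LHS = cos x · (1/cos x) = 1 = RHS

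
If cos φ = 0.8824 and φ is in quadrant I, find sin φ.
sin φ = 0.4705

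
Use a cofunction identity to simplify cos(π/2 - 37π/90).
cos(π/2 - 37π/90) = sin(37π/90)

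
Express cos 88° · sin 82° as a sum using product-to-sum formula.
cos 88° sin 82° = (1/2)[sin(88°+82°) - sin(88°-82°)]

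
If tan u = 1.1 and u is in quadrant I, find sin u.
sin u = 0.7399 (using tan²u + 1 = sec²u)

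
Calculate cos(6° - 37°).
cos(6° - 37°) = cos 6° cos 37° + sin 6° sin 37° = 0.8572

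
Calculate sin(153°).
sin(153°) = 0.454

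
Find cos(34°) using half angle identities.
cos(34°) = √((1 + cos 68°)/2) = 0.829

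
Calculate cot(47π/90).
cot(47π/90) = -0.06993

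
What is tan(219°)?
tan(219°) = 0.8098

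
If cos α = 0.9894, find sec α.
sec α = 1/cos α = 1.011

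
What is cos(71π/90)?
cos(71π/90) = -0.788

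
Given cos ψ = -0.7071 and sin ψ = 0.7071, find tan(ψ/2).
tan(ψ/2) = sin ψ / (1 + cos ψ) = 2.414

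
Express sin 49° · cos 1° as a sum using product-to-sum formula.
sin 49° cos 1° = (1/2)[sin(49°+1°) + sin(49°-1°)]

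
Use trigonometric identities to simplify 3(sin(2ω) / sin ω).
3(sin(2ω) / sin ω) = 3(2 cos ω) (using Double angle)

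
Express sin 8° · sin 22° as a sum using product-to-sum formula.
sin 8° sin 22° = (1/2)[cos(8°-22°) - cos(8°+22°)]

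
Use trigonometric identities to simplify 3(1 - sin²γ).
3(1 - sin²γ) = 3(cos²γ) (using Pythagorean identity)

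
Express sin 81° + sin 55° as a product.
sin 81° + sin 55° = 2 sin(68°) cos(13°)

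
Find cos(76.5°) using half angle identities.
cos(76.5°) = √((1 + cos 153°)/2) = 0.2334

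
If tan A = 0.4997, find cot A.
cot A = 1/tan A = 2.001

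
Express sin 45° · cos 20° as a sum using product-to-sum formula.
sin 45° cos 20° = (1/2)[sin(45°+20°) + sin(45°-20°)]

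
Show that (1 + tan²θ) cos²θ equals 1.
LHS = sec²θ · cos²θ = (1/cos²θ) · cos²θ = 1 = RHS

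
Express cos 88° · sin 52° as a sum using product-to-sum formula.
cos 88° sin 52° = (1/2)[sin(88°+52°) - sin(88°-52°)]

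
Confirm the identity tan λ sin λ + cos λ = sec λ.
LHS = sin²λ/cos λ + cos λ = (sin²λ + cos²λ)/cos λ = 1/cos λ = sec λ = RHS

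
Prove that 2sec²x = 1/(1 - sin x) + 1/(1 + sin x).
RHS = [(1 + sin x) + (1 - sin x)] / [(1 - sin x)(1 + sin x)] = 2/(1 - sin²x) = 2/cos²x = 2sec²x = LHS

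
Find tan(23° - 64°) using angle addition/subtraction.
tan(23° - 64°) = (tan 23° - tan 64°)/(1 + tan 23° tan 64°) = -0.8693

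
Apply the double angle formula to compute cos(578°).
cos(578°) = cos²289° - sin²289° = -0.788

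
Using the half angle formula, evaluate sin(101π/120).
sin(101π/120) = √((1 - cos 101π/60)/2) = 0.4772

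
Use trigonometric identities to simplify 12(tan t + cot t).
12(tan t + cot t) = 12(sec t csc t) (using Quotient identities)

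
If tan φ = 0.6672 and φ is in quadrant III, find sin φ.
sin φ = -0.555 (using tan²φ + 1 = sec²φ)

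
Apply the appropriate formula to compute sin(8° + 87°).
sin(8° + 87°) = sin 8° cos 87° + cos 8° sin 87° = 0.9962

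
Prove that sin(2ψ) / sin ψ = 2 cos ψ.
LHS = 2 sin ψ cos ψ / sin ψ = 2 cos ψ = RHS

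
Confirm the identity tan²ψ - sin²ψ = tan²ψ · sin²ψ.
LHS = sin²ψ/cos²ψ - sin²ψ = sin²ψ(1/cos²ψ - 1) = sin²ψ · (1 - cos²ψ)/cos²ψ = sin²ψ · sin²ψ/cos²ψ = sin²ψ · tan²ψ = RHS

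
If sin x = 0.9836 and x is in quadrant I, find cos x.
cos x = 0.1804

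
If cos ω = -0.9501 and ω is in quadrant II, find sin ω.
sin ω = 0.3119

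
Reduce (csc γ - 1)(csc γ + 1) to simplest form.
(csc γ - 1)(csc γ + 1) = cot²γ (using Diff. of squares)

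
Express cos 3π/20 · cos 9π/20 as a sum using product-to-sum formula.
cos 3π/20 cos 9π/20 = (1/2)[cos(3π/20-9π/20) + cos(3π/20+9π/20)]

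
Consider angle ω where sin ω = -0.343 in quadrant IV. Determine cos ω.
cos ω = √(1 - sin²ω) = 0.9393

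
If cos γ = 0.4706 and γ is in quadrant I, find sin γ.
sin γ = 0.8823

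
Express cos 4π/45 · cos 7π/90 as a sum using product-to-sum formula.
cos 4π/45 cos 7π/90 = (1/2)[cos(4π/45-7π/90) + cos(4π/45+7π/90)]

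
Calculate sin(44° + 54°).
sin(44° + 54°) = sin 44° cos 54° + cos 44° sin 54° = 0.9903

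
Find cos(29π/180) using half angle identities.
cos(29π/180) = √((1 + cos 29π/90)/2) = 0.8746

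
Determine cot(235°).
cot(235°) = 0.7002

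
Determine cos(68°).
cos(68°) = 0.3746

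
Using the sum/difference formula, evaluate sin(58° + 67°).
sin(58° + 67°) = sin 58° cos 67° + cos 58° sin 67° = 0.8192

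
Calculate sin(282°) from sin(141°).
sin(282°) = 2 sin 141° cos 141° = -0.9781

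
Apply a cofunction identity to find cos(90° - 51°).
cos(90° - 51°) = sin(51°) = 0.7771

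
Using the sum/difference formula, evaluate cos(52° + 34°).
cos(52° + 34°) = cos 52° cos 34° - sin 52° sin 34° = 0.06976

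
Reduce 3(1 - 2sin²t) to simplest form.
3(1 - 2sin²t) = 3(cos(2t)) (using Double angle)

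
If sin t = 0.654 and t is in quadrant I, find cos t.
cos t = 0.7565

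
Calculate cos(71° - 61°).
cos(71° - 61°) = cos 71° cos 61° + sin 71° sin 61° = 0.9848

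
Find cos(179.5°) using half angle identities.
cos(179.5°) = -√((1 + cos 359°)/2) = -1.0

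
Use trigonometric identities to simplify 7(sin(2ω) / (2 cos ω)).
7(sin(2ω) / (2 cos ω)) = 7(sin ω) (using Double angle)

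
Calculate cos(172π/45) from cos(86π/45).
cos(172π/45) = cos²86π/45 - sin²86π/45 = 0.848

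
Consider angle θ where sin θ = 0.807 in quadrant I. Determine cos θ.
cos θ = √(1 - sin²θ) = 0.5906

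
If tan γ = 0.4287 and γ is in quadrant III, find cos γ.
cos γ = -0.9191 (using tan²γ + 1 = sec²γ)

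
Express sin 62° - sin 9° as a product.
sin 62° - sin 9° = 2 cos(35.5°) sin(26.5°)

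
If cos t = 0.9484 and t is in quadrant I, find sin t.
sin t = 0.3171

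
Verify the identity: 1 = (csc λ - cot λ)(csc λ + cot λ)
RHS = csc²λ - cot²λ = (1 + cot²λ) - cot²λ = 1 = LHS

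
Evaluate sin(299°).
sin(299°) = -0.8746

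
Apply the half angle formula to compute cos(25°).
cos(25°) = √((1 + cos 50°)/2) = 0.9063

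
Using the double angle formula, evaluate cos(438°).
cos(438°) = 2cos²219° - 1 = 0.2079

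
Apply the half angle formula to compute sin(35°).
sin(35°) = √((1 - cos 70°)/2) = 0.5736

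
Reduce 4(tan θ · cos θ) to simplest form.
4(tan θ · cos θ) = 4(sin θ) (using Quotient identity)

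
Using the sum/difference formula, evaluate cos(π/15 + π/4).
cos(π/15 + π/4) = cos π/15 cos π/4 - sin π/15 sin π/4 = 0.5446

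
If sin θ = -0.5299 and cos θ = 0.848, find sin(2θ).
sin(2θ) = 2 sin θ cos θ = -0.8987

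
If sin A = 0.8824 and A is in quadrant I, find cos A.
cos A = 0.4705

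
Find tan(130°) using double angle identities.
tan(130°) = 2 tan 65° / (1 - tan²65°) = -1.192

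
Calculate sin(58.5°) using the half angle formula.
sin(58.5°) = √((1 - cos 117°)/2) = 0.8526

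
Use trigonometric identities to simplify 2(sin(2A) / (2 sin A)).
2(sin(2A) / (2 sin A)) = 2(cos A) (using Double angle)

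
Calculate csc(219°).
csc(219°) = -1.589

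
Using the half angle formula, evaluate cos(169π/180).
cos(169π/180) = -√((1 + cos 169π/90)/2) = -0.9816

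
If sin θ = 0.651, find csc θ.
csc θ = 1/sin θ = 1.536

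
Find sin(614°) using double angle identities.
sin(614°) = 2 sin 307° cos 307° = -0.9613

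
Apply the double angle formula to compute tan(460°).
tan(460°) = 2 tan 230° / (1 - tan²230°) = -5.671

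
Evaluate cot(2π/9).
cot(2π/9) = 1.192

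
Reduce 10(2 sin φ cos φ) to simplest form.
10(2 sin φ cos φ) = 10(sin(2φ)) (using Double angle)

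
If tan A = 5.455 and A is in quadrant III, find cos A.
cos A = -0.1803 (using tan²A + 1 = sec²A)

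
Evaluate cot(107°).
cot(107°) = -0.3057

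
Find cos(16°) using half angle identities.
cos(16°) = √((1 + cos 32°)/2) = 0.9613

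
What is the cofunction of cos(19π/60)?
cos(19π/60) = sin(π/2 - 19π/60) = sin(11π/60)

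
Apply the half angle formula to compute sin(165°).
sin(165°) = √((1 - cos 330°)/2) = (√6-√2)/4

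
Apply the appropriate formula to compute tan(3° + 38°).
tan(3° + 38°) = (tan 3° + tan 38°)/(1 - tan 3° tan 38°) = 0.8693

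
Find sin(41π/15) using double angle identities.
sin(41π/15) = 2 sin 41π/30 cos 41π/30 = 0.7431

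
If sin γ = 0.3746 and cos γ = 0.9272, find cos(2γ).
cos(2γ) = cos²γ - sin²γ = 0.7194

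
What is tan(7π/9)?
tan(7π/9) = -0.8391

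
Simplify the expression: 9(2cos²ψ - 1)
9(2cos²ψ - 1) = 9(cos(2ψ)) (using Double angle)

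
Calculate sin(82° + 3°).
sin(82° + 3°) = sin 82° cos 3° + cos 82° sin 3° = 0.9962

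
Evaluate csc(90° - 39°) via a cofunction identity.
csc(90° - 39°) = sec(39°) = 1.287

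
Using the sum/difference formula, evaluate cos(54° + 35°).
cos(54° + 35°) = cos 54° cos 35° - sin 54° sin 35° = 0.01745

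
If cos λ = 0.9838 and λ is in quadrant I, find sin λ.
sin λ = 0.1793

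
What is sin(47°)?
sin(47°) = 0.7314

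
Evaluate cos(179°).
cos(179°) = -0.9998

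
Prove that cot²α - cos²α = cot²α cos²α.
LHS = cos²α/sin²α - cos²α = cos²α(1/sin²α - 1) = cos²α · (1 - sin²α)/sin²α = cos²α · cos²α/sin²α = cos²α · cot²α = RHS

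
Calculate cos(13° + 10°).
cos(13° + 10°) = cos 13° cos 10° - sin 13° sin 10° = 0.9205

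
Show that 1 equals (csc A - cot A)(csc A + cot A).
RHS = csc²A - cot²A = (1 + cot²A) - cot²A = 1 = LHS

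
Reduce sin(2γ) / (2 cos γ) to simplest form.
sin(2γ) / (2 cos γ) = sin γ (using Double angle)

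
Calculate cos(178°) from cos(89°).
cos(178°) = cos²89° - sin²89° = -0.9994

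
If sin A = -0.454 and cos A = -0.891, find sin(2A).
sin(2A) = 2 sin A cos A = 0.809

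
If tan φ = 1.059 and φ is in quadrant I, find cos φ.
cos φ = 0.6866 (using tan²φ + 1 = sec²φ)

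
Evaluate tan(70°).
tan(70°) = 2.747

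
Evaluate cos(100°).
cos(100°) = -0.1736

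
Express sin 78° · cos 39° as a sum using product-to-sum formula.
sin 78° cos 39° = (1/2)[sin(78°+39°) + sin(78°-39°)]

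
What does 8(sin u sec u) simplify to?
8(sin u sec u) = 8(tan u) (using Reciprocal + quotient)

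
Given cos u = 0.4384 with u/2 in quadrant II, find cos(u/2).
cos(u/2) = ±√((1 + cos u)/2); negative since u/2 ∈ QII, so cos(u/2) = -0.8481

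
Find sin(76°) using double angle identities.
sin(76°) = 2 sin 38° cos 38° = 0.9703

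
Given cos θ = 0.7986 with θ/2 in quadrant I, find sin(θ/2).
sin(θ/2) = ±√((1 - cos θ)/2); positive since θ/2 ∈ QI, so sin(θ/2) = 0.3173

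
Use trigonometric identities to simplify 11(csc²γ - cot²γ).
11(csc²γ - cot²γ) = 11 (using Pythagorean identity)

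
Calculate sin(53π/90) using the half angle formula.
sin(53π/90) = √((1 - cos 53π/45)/2) = 0.9613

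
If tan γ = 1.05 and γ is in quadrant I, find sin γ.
sin γ = 0.7241 (using tan²γ + 1 = sec²γ)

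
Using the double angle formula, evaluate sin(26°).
sin(26°) = 2 sin 13° cos 13° = 0.4384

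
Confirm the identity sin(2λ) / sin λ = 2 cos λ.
LHS = 2 sin λ cos λ / sin λ = 2 cos λ = RHS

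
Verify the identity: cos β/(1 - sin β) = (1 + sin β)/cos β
RHS = (1 + sin β)(1 - sin β) / (cos β(1 - sin β)) = (1 - sin²β) / (cos β(1 - sin β)) = cos²β / (cos β(1 - sin β)) = cos β/(1 - sin β) = LHS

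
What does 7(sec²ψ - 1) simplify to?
7(sec²ψ - 1) = 7(tan²ψ) (using Pythagorean identity)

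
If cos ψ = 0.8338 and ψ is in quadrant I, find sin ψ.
sin ψ = 0.5521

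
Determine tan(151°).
tan(151°) = -0.5543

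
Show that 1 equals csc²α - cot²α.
RHS = 1/sin²α - cos²α/sin²α = (1 - cos²α)/sin²α = sin²α/sin²α = 1 = LHS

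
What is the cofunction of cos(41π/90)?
cos(41π/90) = sin(π/2 - 41π/90) = sin(2π/45)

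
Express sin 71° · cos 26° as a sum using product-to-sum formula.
sin 71° cos 26° = (1/2)[sin(71°+26°) + sin(71°-26°)]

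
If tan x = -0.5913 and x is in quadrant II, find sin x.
sin x = 0.509 (using tan²x + 1 = sec²x)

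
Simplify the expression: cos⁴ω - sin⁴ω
cos⁴ω - sin⁴ω = cos(2ω) (using Factoring + double angle)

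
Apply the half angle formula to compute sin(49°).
sin(49°) = √((1 - cos 98°)/2) = 0.7547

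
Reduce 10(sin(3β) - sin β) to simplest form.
10(sin(3β) - sin β) = 10(2 cos(2β) sin β) (using Sum-to-product)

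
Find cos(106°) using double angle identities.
cos(106°) = 1 - 2sin²53° = -0.2756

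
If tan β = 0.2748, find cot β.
cot β = 1/tan β = 3.639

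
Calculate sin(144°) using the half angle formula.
sin(144°) = √((1 - cos 288°)/2) = 0.5878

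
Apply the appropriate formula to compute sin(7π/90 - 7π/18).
sin(7π/90 - 7π/18) = sin 7π/90 cos 7π/18 - cos 7π/90 sin 7π/18 = -0.829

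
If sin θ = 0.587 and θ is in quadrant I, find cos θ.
cos θ = 0.8096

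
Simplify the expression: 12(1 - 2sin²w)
12(1 - 2sin²w) = 12(cos(2w)) (using Double angle)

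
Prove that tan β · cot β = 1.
LHS = (sin β/cos β) · (cos β/sin β) = 1 = RHS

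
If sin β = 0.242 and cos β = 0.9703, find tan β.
tan β = sin β / cos β = 0.2494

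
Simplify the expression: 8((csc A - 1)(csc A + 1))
8((csc A - 1)(csc A + 1)) = 8(cot²A) (using Diff. of squares)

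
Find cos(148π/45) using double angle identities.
cos(148π/45) = cos²74π/45 - sin²74π/45 = -0.6157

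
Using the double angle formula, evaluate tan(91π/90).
tan(91π/90) = 2 tan 91π/180 / (1 - tan²91π/180) = 0.03492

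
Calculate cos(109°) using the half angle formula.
cos(109°) = -√((1 + cos 218°)/2) = -0.3256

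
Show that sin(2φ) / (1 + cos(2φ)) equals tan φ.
LHS = 2 sin φ cos φ / (2cos²φ) = sin φ/cos φ = tan φ = RHS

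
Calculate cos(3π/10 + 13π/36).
cos(3π/10 + 13π/36) = cos 3π/10 cos 13π/36 - sin 3π/10 sin 13π/36 = -0.4848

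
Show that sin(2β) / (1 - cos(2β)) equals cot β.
LHS = 2 sin β cos β / (2sin²β) = cos β/sin β = cot β = RHS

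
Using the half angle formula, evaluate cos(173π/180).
cos(173π/180) = -√((1 + cos 173π/90)/2) = -0.9925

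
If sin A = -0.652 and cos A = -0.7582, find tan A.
tan A = sin A / cos A = 0.8599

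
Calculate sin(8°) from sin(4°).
sin(8°) = 2 sin 4° cos 4° = 0.1392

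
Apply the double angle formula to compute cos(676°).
cos(676°) = cos²338° - sin²338° = 0.7193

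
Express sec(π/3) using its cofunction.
sec(π/3) = csc(π/2 - π/3) = csc(π/6)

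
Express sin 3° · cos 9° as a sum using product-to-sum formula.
sin 3° cos 9° = (1/2)[sin(3°+9°) + sin(3°-9°)]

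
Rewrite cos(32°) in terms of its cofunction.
cos(32°) = sin(90° - 32°) = sin(58°)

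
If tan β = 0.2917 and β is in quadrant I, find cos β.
cos β = 0.96 (using tan²β + 1 = sec²β)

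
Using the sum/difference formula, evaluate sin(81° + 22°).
sin(81° + 22°) = sin 81° cos 22° + cos 81° sin 22° = 0.9744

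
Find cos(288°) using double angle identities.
cos(288°) = cos²144° - sin²144° = 0.309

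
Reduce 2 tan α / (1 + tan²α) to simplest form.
2 tan α / (1 + tan²α) = sin(2α) (using Double angle)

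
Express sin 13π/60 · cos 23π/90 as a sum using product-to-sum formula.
sin 13π/60 cos 23π/90 = (1/2)[sin(13π/60+23π/90) + sin(13π/60-23π/90)]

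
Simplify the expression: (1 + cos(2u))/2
(1 + cos(2u))/2 = cos²u (using Power reduction)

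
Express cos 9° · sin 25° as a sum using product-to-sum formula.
cos 9° sin 25° = (1/2)[sin(9°+25°) - sin(9°-25°)]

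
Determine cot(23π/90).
cot(23π/90) = 0.9657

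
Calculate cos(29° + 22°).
cos(29° + 22°) = cos 29° cos 22° - sin 29° sin 22° = 0.6293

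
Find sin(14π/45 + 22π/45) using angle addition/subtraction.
sin(14π/45 + 22π/45) = sin 14π/45 cos 22π/45 + cos 14π/45 sin 22π/45 = 0.5878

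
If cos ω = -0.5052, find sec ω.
sec ω = 1/cos ω = -1.979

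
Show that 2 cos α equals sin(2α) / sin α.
RHS = 2 sin α cos α / sin α = 2 cos α = LHS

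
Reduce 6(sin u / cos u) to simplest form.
6(sin u / cos u) = 6(tan u) (using Quotient identity)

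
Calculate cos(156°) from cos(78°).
cos(156°) = cos²78° - sin²78° = -0.9135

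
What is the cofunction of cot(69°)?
cot(69°) = tan(90° - 69°) = tan(21°)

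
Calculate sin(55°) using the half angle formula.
sin(55°) = √((1 - cos 110°)/2) = 0.8192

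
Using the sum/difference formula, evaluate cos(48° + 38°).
cos(48° + 38°) = cos 48° cos 38° - sin 48° sin 38° = 0.06976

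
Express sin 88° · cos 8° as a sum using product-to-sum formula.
sin 88° cos 8° = (1/2)[sin(88°+8°) + sin(88°-8°)]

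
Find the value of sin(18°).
sin(18°) = 0.309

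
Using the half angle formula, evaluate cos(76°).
cos(76°) = √((1 + cos 152°)/2) = 0.2419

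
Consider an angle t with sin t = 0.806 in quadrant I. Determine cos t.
cos t = √(1 - sin²t) = 0.5919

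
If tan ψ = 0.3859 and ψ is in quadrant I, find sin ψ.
sin ψ = 0.36 (using tan²ψ + 1 = sec²ψ)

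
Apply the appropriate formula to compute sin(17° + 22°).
sin(17° + 22°) = sin 17° cos 22° + cos 17° sin 22° = 0.6293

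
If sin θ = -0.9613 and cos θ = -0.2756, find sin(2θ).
sin(2θ) = 2 sin θ cos θ = 0.5299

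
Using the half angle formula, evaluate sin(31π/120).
sin(31π/120) = √((1 - cos 31π/60)/2) = 0.7254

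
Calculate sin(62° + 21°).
sin(62° + 21°) = sin 62° cos 21° + cos 62° sin 21° = 0.9925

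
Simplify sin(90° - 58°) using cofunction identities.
sin(90° - 58°) = cos(58°)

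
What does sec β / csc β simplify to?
sec β / csc β = tan β (using Reciprocal identities)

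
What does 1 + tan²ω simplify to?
1 + tan²ω = sec²ω (using Pythagorean identity)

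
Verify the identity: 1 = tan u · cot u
RHS = (sin u/cos u) · (cos u/sin u) = 1 = LHS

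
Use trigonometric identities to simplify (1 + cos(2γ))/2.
(1 + cos(2γ))/2 = cos²γ (using Power reduction)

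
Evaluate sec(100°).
sec(100°) = -5.759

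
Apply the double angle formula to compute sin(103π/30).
sin(103π/30) = 2 sin 103π/60 cos 103π/60 = -0.9781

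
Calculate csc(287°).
csc(287°) = -1.046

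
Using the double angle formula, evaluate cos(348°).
cos(348°) = cos²174° - sin²174° = 0.9781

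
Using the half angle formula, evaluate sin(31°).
sin(31°) = √((1 - cos 62°)/2) = 0.515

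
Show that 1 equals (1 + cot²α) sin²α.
RHS = csc²α · sin²α = (1/sin²α) · sin²α = 1 = LHS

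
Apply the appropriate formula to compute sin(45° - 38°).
sin(45° - 38°) = sin 45° cos 38° - cos 45° sin 38° = 0.1219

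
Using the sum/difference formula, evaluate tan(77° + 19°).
tan(77° + 19°) = (tan 77° + tan 19°)/(1 - tan 77° tan 19°) = -9.514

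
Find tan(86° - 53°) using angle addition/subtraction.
tan(86° - 53°) = (tan 86° - tan 53°)/(1 + tan 86° tan 53°) = 0.6494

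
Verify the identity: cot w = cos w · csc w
RHS = cos w · (1/sin w) = cos w/sin w = cot w = LHS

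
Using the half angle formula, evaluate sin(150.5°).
sin(150.5°) = √((1 - cos 301°)/2) = 0.4924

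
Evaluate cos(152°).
cos(152°) = -0.8829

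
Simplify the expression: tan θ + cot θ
tan θ + cot θ = sec θ csc θ (using Quotient identities)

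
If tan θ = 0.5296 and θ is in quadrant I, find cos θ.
cos θ = 0.8837 (using tan²θ + 1 = sec²θ)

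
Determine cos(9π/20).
cos(9π/20) = 0.1564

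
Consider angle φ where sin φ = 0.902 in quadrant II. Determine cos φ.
cos φ = ±√(1 - sin²φ) = -0.4317 (negative in QII)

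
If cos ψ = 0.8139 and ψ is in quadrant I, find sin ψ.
sin ψ = 0.581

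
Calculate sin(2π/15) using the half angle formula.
sin(2π/15) = √((1 - cos 4π/15)/2) = 0.4067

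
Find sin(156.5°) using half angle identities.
sin(156.5°) = √((1 - cos 313°)/2) = 0.3987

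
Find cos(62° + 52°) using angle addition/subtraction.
cos(62° + 52°) = cos 62° cos 52° - sin 62° sin 52° = -0.4067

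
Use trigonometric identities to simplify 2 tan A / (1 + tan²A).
2 tan A / (1 + tan²A) = sin(2A) (using Double angle)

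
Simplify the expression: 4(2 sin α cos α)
4(2 sin α cos α) = 4(sin(2α)) (using Double angle)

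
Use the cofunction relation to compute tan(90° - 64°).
tan(90° - 64°) = cot(64°) = 0.4877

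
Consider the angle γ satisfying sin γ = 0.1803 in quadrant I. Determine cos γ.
cos γ = √(1 - sin²γ) = 0.9836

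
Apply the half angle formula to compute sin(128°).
sin(128°) = √((1 - cos 256°)/2) = 0.788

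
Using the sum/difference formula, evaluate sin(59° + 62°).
sin(59° + 62°) = sin 59° cos 62° + cos 59° sin 62° = 0.8572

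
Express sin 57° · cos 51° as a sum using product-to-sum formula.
sin 57° cos 51° = (1/2)[sin(57°+51°) + sin(57°-51°)]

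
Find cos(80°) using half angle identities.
cos(80°) = √((1 + cos 160°)/2) = 0.1736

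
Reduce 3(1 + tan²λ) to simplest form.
3(1 + tan²λ) = 3(sec²λ) (using Pythagorean identity)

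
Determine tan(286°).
tan(286°) = -3.487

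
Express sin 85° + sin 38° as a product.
sin 85° + sin 38° = 2 sin(61.5°) cos(23.5°)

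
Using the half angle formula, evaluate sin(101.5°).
sin(101.5°) = √((1 - cos 203°)/2) = 0.9799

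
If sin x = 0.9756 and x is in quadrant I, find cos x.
cos x = 0.2196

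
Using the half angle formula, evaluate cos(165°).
cos(165°) = -√((1 + cos 330°)/2) = -(√6+√2)/4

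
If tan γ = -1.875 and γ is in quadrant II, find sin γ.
sin γ = 0.8824 (using tan²γ + 1 = sec²γ)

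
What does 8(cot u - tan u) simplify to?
8(cot u - tan u) = 8(2 cot(2u)) (using Double angle)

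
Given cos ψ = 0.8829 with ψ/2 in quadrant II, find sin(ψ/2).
sin(ψ/2) = ±√((1 - cos ψ)/2); positive since ψ/2 ∈ QII, so sin(ψ/2) = 0.242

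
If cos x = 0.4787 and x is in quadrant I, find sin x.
sin x = 0.878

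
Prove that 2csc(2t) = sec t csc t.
LHS = 2/sin(2t) = 2/(2 sin t cos t) = 1/(sin t cos t) = (1/cos t)(1/sin t) = sec t csc t = RHS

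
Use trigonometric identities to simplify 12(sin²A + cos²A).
12(sin²A + cos²A) = 12 (using Pythagorean identity)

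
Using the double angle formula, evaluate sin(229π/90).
sin(229π/90) = 2 sin 229π/180 cos 229π/180 = 0.9903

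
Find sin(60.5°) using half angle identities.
sin(60.5°) = √((1 - cos 121°)/2) = 0.8704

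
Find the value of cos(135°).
cos(135°) = -√2/2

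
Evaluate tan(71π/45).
tan(71π/45) = -4.011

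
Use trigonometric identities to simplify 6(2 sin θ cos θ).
6(2 sin θ cos θ) = 6(sin(2θ)) (using Double angle)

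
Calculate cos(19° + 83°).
cos(19° + 83°) = cos 19° cos 83° - sin 19° sin 83° = -0.2079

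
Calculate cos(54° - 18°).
cos(54° - 18°) = cos 54° cos 18° + sin 54° sin 18° = 0.809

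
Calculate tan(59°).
tan(59°) = 1.664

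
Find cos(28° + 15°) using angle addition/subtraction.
cos(28° + 15°) = cos 28° cos 15° - sin 28° sin 15° = 0.7314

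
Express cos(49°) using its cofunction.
cos(49°) = sin(90° - 49°) = sin(41°)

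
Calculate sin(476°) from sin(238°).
sin(476°) = 2 sin 238° cos 238° = 0.8988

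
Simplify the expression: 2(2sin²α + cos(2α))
2(2sin²α + cos(2α)) = 2 (using Double angle)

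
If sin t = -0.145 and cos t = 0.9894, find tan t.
tan t = sin t / cos t = -0.1466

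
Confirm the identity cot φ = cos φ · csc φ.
RHS = cos φ · (1/sin φ) = cos φ/sin φ = cot φ = LHS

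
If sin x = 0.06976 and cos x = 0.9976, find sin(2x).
sin(2x) = 2 sin x cos x = 0.1392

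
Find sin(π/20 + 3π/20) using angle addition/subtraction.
sin(π/20 + 3π/20) = sin π/20 cos 3π/20 + cos π/20 sin 3π/20 = 0.5878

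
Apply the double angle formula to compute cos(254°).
cos(254°) = 2cos²127° - 1 = -0.2756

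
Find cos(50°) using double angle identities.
cos(50°) = 2cos²25° - 1 = 0.6428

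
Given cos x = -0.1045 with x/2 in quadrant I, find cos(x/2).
cos(x/2) = ±√((1 + cos x)/2); positive since x/2 ∈ QI, so cos(x/2) = 0.6691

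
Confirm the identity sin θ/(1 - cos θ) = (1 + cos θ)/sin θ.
LHS = sin θ(1 + cos θ) / ((1 - cos θ)(1 + cos θ)) = sin θ(1 + cos θ) / (1 - cos²θ) = sin θ(1 + cos θ) / sin²θ = (1 + cos θ)/sin θ = RHS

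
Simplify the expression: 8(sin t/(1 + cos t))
8(sin t/(1 + cos t)) = 8(tan(t/2)) (using Half angle)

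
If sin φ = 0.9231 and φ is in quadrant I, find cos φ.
cos φ = 0.3846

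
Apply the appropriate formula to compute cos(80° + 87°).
cos(80° + 87°) = cos 80° cos 87° - sin 80° sin 87° = -0.9744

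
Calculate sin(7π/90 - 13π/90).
sin(7π/90 - 13π/90) = sin 7π/90 cos 13π/90 - cos 7π/90 sin 13π/90 = -0.2079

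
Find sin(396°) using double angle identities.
sin(396°) = 2 sin 198° cos 198° = 0.5878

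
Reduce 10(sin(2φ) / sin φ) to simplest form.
10(sin(2φ) / sin φ) = 10(2 cos φ) (using Double angle)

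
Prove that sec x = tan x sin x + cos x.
RHS = sin²x/cos x + cos x = (sin²x + cos²x)/cos x = 1/cos x = sec x = LHS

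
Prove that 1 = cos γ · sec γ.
RHS = cos γ · (1/cos γ) = 1 = LHS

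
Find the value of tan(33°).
tan(33°) = 0.6494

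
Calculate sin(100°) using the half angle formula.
sin(100°) = √((1 - cos 200°)/2) = 0.9848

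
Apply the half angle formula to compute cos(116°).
cos(116°) = -√((1 + cos 232°)/2) = -0.4384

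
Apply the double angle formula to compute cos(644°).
cos(644°) = cos²322° - sin²322° = 0.2419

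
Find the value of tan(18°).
tan(18°) = 0.3249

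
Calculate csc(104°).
csc(104°) = 1.031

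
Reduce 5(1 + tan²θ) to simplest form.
5(1 + tan²θ) = 5(sec²θ) (using Pythagorean identity)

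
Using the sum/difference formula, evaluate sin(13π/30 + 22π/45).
sin(13π/30 + 22π/45) = sin 13π/30 cos 22π/45 + cos 13π/30 sin 22π/45 = 0.2419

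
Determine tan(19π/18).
tan(19π/18) = 0.1763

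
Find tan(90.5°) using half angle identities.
tan(90.5°) = sin 181° / (1 + cos 181°) = -114.6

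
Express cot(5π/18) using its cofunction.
cot(5π/18) = tan(π/2 - 5π/18) = tan(2π/9)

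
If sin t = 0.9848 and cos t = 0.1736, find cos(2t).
cos(2t) = cos²t - sin²t = -0.9397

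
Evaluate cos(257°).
cos(257°) = -0.225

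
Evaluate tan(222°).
tan(222°) = 0.9004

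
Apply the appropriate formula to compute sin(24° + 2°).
sin(24° + 2°) = sin 24° cos 2° + cos 24° sin 2° = 0.4384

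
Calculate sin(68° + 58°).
sin(68° + 58°) = sin 68° cos 58° + cos 68° sin 58° = 0.809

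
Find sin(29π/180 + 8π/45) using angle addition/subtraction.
sin(29π/180 + 8π/45) = sin 29π/180 cos 8π/45 + cos 29π/180 sin 8π/45 = 0.8746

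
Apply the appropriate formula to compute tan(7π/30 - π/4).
tan(7π/30 - π/4) = (tan 7π/30 - tan π/4)/(1 + tan 7π/30 tan π/4) = -0.05241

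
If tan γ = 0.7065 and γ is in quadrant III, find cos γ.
cos γ = -0.8167 (using tan²γ + 1 = sec²γ)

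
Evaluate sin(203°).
sin(203°) = -0.3907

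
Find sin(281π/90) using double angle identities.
sin(281π/90) = 2 sin 281π/180 cos 281π/180 = -0.3746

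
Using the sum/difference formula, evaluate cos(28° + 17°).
cos(28° + 17°) = cos 28° cos 17° - sin 28° sin 17° = √2/2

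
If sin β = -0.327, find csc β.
csc β = 1/sin β = -3.058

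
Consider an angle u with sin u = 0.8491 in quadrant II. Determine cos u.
cos u = ±√(1 - sin²u) = -0.5282 (negative in QII)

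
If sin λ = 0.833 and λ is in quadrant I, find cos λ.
cos λ = 0.5533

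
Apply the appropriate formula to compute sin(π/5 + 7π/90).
sin(π/5 + 7π/90) = sin π/5 cos 7π/90 + cos π/5 sin 7π/90 = 0.766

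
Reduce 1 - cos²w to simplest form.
1 - cos²w = sin²w (using Pythagorean identity)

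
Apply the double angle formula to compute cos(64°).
cos(64°) = cos²32° - sin²32° = 0.4384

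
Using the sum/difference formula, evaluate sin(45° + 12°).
sin(45° + 12°) = sin 45° cos 12° + cos 45° sin 12° = 0.8387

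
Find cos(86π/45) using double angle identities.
cos(86π/45) = cos²43π/45 - sin²43π/45 = 0.9613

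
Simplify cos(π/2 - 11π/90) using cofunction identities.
cos(π/2 - 11π/90) = sin(11π/90)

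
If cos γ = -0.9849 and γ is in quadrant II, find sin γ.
sin γ = 0.1731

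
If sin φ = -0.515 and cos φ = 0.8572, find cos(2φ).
cos(2φ) = cos²φ - sin²φ = 0.4696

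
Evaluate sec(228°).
sec(228°) = -1.494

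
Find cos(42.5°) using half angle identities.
cos(42.5°) = √((1 + cos 85°)/2) = 0.7373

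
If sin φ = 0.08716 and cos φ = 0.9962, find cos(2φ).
cos(2φ) = cos²φ - sin²φ = 0.9848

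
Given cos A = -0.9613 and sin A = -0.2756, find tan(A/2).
tan(A/2) = sin A / (1 + cos A) = -7.121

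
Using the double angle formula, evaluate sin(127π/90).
sin(127π/90) = 2 sin 127π/180 cos 127π/180 = -0.9613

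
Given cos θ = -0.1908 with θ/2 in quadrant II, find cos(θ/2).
cos(θ/2) = ±√((1 + cos θ)/2); negative since θ/2 ∈ QII, so cos(θ/2) = -0.6361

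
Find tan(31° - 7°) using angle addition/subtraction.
tan(31° - 7°) = (tan 31° - tan 7°)/(1 + tan 31° tan 7°) = 0.4452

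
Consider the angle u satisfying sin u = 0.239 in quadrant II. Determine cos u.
cos u = ±√(1 - sin²u) = -0.971 (negative in QII)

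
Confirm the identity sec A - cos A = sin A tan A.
LHS = 1/cos A - cos A = (1 - cos²A)/cos A = sin²A/cos A = sin A · (sin A/cos A) = sin A tan A = RHS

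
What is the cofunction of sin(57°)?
sin(57°) = cos(90° - 57°) = cos(33°)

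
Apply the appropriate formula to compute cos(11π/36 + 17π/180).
cos(11π/36 + 17π/180) = cos 11π/36 cos 17π/180 - sin 11π/36 sin 17π/180 = 0.309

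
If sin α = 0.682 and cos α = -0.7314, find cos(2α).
cos(2α) = cos²α - sin²α = 0.06982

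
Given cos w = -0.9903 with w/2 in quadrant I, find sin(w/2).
sin(w/2) = ±√((1 - cos w)/2); positive since w/2 ∈ QI, so sin(w/2) = 0.9976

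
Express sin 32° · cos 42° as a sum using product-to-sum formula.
sin 32° cos 42° = (1/2)[sin(32°+42°) + sin(32°-42°)]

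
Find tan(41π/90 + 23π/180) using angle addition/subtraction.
tan(41π/90 + 23π/180) = (tan 41π/90 + tan 23π/180)/(1 - tan 41π/90 tan 23π/180) = -(2+√3)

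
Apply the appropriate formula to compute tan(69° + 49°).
tan(69° + 49°) = (tan 69° + tan 49°)/(1 - tan 69° tan 49°) = -1.881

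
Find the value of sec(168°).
sec(168°) = -1.022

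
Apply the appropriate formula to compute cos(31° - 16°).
cos(31° - 16°) = cos 31° cos 16° + sin 31° sin 16° = (√6+√2)/4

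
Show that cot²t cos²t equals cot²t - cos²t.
RHS = cos²t/sin²t - cos²t = cos²t(1/sin²t - 1) = cos²t · (1 - sin²t)/sin²t = cos²t · cos²t/sin²t = cos²t · cot²t = LHS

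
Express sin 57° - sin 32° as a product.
sin 57° - sin 32° = 2 cos(44.5°) sin(12.5°)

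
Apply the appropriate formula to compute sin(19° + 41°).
sin(19° + 41°) = sin 19° cos 41° + cos 19° sin 41° = √3/2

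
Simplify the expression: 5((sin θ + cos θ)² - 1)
5((sin θ + cos θ)² - 1) = 5(sin(2θ)) (using Pythagorean + double angle)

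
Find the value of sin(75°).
sin(75°) = (√6+√2)/4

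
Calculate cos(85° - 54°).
cos(85° - 54°) = cos 85° cos 54° + sin 85° sin 54° = 0.8572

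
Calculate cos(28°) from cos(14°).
cos(28°) = cos²14° - sin²14° = 0.8829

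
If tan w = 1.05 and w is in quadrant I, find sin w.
sin w = 0.7241 (using tan²w + 1 = sec²w)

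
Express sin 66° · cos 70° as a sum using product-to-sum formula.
sin 66° cos 70° = (1/2)[sin(66°+70°) + sin(66°-70°)]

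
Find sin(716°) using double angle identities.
sin(716°) = 2 sin 358° cos 358° = -0.06976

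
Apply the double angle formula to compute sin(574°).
sin(574°) = 2 sin 287° cos 287° = -0.5592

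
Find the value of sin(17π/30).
sin(17π/30) = 0.9781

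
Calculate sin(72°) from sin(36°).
sin(72°) = 2 sin 36° cos 36° = 0.9511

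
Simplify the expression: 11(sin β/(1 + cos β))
11(sin β/(1 + cos β)) = 11(tan(β/2)) (using Half angle)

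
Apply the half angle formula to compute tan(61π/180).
tan(61π/180) = sin 61π/90 / (1 + cos 61π/90) = 1.804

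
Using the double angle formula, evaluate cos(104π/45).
cos(104π/45) = 2cos²52π/45 - 1 = 0.5592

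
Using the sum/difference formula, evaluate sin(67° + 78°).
sin(67° + 78°) = sin 67° cos 78° + cos 67° sin 78° = 0.5736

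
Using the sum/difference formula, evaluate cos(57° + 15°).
cos(57° + 15°) = cos 57° cos 15° - sin 57° sin 15° = 0.309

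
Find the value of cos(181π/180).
cos(181π/180) = -0.9998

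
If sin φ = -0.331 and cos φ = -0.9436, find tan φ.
tan φ = sin φ / cos φ = 0.3508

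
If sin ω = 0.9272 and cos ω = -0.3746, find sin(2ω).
sin(2ω) = 2 sin ω cos ω = -0.6947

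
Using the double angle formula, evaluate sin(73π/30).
sin(73π/30) = 2 sin 73π/60 cos 73π/60 = 0.9781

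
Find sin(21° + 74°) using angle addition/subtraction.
sin(21° + 74°) = sin 21° cos 74° + cos 21° sin 74° = 0.9962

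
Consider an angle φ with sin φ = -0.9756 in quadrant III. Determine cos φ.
cos φ = ±√(1 - sin²φ) = -0.2196 (negative in QIII)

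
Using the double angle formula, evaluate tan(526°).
tan(526°) = 2 tan 263° / (1 - tan²263°) = -0.2493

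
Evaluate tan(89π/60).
tan(89π/60) = 19.08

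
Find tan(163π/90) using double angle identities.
tan(163π/90) = 2 tan 163π/180 / (1 - tan²163π/180) = -0.6745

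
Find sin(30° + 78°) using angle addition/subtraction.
sin(30° + 78°) = sin 30° cos 78° + cos 30° sin 78° = 0.9511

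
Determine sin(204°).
sin(204°) = -0.4067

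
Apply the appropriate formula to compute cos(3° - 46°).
cos(3° - 46°) = cos 3° cos 46° + sin 3° sin 46° = 0.7314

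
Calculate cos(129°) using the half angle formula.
cos(129°) = -√((1 + cos 258°)/2) = -0.6293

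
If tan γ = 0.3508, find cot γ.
cot γ = 1/tan γ = 2.851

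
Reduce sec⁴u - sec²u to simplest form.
sec⁴u - sec²u = tan⁴u + tan²u (using Pythagorean)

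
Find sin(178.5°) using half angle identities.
sin(178.5°) = √((1 - cos 357°)/2) = 0.02618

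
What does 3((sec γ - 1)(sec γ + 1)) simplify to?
3((sec γ - 1)(sec γ + 1)) = 3(tan²γ) (using Diff. of squares)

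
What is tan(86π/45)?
tan(86π/45) = -0.2867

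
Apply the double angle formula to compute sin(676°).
sin(676°) = 2 sin 338° cos 338° = -0.6947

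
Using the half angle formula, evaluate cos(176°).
cos(176°) = -√((1 + cos 352°)/2) = -0.9976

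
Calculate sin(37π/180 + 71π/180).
sin(37π/180 + 71π/180) = sin 37π/180 cos 71π/180 + cos 37π/180 sin 71π/180 = 0.9511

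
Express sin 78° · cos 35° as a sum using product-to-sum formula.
sin 78° cos 35° = (1/2)[sin(78°+35°) + sin(78°-35°)]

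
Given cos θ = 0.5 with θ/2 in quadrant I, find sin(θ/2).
sin(θ/2) = ±√((1 - cos θ)/2); positive since θ/2 ∈ QI, so sin(θ/2) = 1/2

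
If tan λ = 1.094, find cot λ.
cot λ = 1/tan λ = 0.9141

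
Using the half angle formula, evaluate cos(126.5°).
cos(126.5°) = -√((1 + cos 253°)/2) = -0.5948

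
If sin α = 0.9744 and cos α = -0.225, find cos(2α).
cos(2α) = cos²α - sin²α = -0.8988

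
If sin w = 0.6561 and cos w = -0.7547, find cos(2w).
cos(2w) = cos²w - sin²w = 0.1391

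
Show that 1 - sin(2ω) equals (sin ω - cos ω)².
RHS = sin²ω - 2 sin ω cos ω + cos²ω = (sin²ω + cos²ω) - 2 sin ω cos ω = 1 - sin(2ω) = LHS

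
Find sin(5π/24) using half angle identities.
sin(5π/24) = √((1 - cos 5π/12)/2) = 0.6088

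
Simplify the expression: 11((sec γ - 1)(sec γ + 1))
11((sec γ - 1)(sec γ + 1)) = 11(tan²γ) (using Diff. of squares)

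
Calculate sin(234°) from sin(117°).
sin(234°) = 2 sin 117° cos 117° = -0.809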